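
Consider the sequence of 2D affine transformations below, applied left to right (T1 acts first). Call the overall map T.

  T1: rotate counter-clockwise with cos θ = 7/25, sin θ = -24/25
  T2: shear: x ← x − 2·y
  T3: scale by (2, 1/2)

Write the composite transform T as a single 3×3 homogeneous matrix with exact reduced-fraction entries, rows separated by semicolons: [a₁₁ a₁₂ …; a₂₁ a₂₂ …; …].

T = [22/5 4/5 0; -12/25 7/50 0; 0 0 1]

T1 = [7/25 24/25 0; -24/25 7/25 0; 0 0 1]
T2·T1 = [11/5 2/5 0; -24/25 7/25 0; 0 0 1]
T3·…·T1 = [22/5 4/5 0; -12/25 7/50 0; 0 0 1]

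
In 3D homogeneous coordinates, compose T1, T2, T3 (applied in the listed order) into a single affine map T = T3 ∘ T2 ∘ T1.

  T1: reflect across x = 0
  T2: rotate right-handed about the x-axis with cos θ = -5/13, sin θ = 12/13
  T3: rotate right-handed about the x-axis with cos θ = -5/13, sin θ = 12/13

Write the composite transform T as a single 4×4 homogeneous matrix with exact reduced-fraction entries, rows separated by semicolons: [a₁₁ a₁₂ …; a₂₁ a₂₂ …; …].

T1 = [-1 0 0 0; 0 1 0 0; 0 0 1 0; 0 0 0 1]
T2·T1 = [-1 0 0 0; 0 -5/13 -12/13 0; 0 12/13 -5/13 0; 0 0 0 1]
T3·…·T1 = [-1 0 0 0; 0 -119/169 120/169 0; 0 -120/169 -119/169 0; 0 0 0 1]

T = [-1 0 0 0; 0 -119/169 120/169 0; 0 -120/169 -119/169 0; 0 0 0 1]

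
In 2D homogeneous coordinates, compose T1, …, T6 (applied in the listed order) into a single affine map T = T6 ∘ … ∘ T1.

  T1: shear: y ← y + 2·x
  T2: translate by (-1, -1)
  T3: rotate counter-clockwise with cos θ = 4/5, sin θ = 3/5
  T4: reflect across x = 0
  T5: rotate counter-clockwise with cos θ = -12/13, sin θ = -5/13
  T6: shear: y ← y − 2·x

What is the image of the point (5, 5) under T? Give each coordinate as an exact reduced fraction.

T1 shear: y ← y + 2·x: (5, 5) → (5, 15)
T2 translate by (-1, -1): (5, 15) → (4, 14)
T3 rotate counter-clockwise with cos θ = 4/5, sin θ = 3/5: (4, 14) → (-26/5, 68/5)
T4 reflect across x = 0: (-26/5, 68/5) → (26/5, 68/5)
T5 rotate counter-clockwise with cos θ = -12/13, sin θ = -5/13: (26/5, 68/5) → (28/65, -946/65)
T6 shear: y ← y − 2·x: (28/65, -946/65) → (28/65, -1002/65)

T(p) = (28/65, -1002/65)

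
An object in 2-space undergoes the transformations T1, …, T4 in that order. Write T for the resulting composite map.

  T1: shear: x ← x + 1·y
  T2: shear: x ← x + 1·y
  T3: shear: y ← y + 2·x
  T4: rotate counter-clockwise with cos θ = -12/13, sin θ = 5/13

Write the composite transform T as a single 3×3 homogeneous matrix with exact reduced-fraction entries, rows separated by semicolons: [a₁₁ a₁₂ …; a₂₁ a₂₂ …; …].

T1 = [1 1 0; 0 1 0; 0 0 1]
T2·T1 = [1 2 0; 0 1 0; 0 0 1]
T3·…·T1 = [1 2 0; 2 5 0; 0 0 1]
T4·…·T1 = [-22/13 -49/13 0; -19/13 -50/13 0; 0 0 1]

T = [-22/13 -49/13 0; -19/13 -50/13 0; 0 0 1]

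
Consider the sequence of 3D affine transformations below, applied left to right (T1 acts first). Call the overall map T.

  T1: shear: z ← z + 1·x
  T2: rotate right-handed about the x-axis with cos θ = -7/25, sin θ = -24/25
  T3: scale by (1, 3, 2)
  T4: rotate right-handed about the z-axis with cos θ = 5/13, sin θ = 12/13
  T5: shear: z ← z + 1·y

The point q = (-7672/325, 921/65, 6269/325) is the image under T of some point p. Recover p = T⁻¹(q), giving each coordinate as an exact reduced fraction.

T1 = [1 0 0 0; 0 1 0 0; 1 0 1 0; 0 0 0 1]
T2·T1 = [1 0 0 0; 24/25 -7/25 24/25 0; -7/25 -24/25 -7/25 0; 0 0 0 1]
T3·…·T1 = [1 0 0 0; 72/25 -21/25 72/25 0; -14/25 -48/25 -14/25 0; 0 0 0 1]
T4·…·T1 = [-739/325 252/325 -864/325 0; 132/65 -21/65 72/65 0; -14/25 -48/25 -14/25 0; 0 0 0 1]
T5·…·T1 = [-739/325 252/325 -864/325 0; 132/65 -21/65 72/65 0; 478/325 -729/325 178/325 0; 0 0 0 1]
det M = 6; M⁻¹ = [5/13 12/13 0 0; 28/325 433/975 -12/25 0; -17/25 -33/50 -7/50 0; 0 0 0 1]
M⁻¹ · (-7672/325, 921/65, 6269/325)ᵀ = (4, -5, 4)ᵀ

p = (4, -5, 4)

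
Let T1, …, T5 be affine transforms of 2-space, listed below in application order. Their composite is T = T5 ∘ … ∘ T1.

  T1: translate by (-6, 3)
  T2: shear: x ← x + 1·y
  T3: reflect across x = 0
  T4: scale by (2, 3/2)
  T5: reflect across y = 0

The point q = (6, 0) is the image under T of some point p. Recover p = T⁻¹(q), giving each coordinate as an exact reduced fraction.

p = (3, -3)

T1 = [1 0 -6; 0 1 3; 0 0 1]
T2·T1 = [1 1 -3; 0 1 3; 0 0 1]
T3·…·T1 = [-1 -1 3; 0 1 3; 0 0 1]
T4·…·T1 = [-2 -2 6; 0 3/2 9/2; 0 0 1]
T5·…·T1 = [-2 -2 6; 0 -3/2 -9/2; 0 0 1]
det M = 3; M⁻¹ = [-1/2 2/3 6; 0 -2/3 -3; 0 0 1]
M⁻¹ · (6, 0)ᵀ = (3, -3)ᵀ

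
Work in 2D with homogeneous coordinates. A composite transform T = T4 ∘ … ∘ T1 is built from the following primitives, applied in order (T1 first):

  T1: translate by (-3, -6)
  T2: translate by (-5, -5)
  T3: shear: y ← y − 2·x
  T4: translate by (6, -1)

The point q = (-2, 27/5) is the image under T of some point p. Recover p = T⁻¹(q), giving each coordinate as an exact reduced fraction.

T1 = [1 0 -3; 0 1 -6; 0 0 1]
T2·T1 = [1 0 -8; 0 1 -11; 0 0 1]
T3·…·T1 = [1 0 -8; -2 1 5; 0 0 1]
T4·…·T1 = [1 0 -2; -2 1 4; 0 0 1]
det M = 1; M⁻¹ = [1 0 2; 2 1 0; 0 0 1]
M⁻¹ · (-2, 27/5)ᵀ = (0, 7/5)ᵀ

p = (0, 7/5)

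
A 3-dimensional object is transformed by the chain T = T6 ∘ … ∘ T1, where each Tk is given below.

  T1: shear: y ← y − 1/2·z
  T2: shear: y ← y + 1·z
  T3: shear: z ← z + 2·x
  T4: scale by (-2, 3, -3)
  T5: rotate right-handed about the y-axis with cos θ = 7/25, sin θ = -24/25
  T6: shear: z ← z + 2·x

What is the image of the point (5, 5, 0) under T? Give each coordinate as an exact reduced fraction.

T(p) = (26, 15, 34)

T1 shear: y ← y − 1/2·z: (5, 5, 0) → (5, 5, 0)
T2 shear: y ← y + 1·z: (5, 5, 0) → (5, 5, 0)
T3 shear: z ← z + 2·x: (5, 5, 0) → (5, 5, 10)
T4 scale by (-2, 3, -3): (5, 5, 10) → (-10, 15, -30)
T5 rotate right-handed about the y-axis with cos θ = 7/25, sin θ = -24/25: (-10, 15, -30) → (26, 15, -18)
T6 shear: z ← z + 2·x: (26, 15, -18) → (26, 15, 34)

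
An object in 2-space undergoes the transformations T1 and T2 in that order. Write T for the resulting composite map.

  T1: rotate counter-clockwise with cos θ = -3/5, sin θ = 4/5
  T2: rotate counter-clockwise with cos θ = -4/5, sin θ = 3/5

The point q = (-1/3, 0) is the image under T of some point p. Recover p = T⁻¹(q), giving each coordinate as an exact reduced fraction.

T1 = [-3/5 -4/5 0; 4/5 -3/5 0; 0 0 1]
T2·T1 = [0 1 0; -1 0 0; 0 0 1]
det M = 1; M⁻¹ = [0 -1 0; 1 0 0; 0 0 1]
M⁻¹ · (-1/3, 0)ᵀ = (0, -1/3)ᵀ

p = (0, -1/3)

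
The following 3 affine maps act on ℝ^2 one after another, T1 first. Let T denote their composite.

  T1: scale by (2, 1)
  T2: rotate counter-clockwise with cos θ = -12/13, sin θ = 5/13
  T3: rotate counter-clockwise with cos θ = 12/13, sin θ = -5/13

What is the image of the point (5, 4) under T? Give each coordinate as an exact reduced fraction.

T(p) = (-1670/169, 724/169)

T1 scale by (2, 1): (5, 4) → (10, 4)
T2 rotate counter-clockwise with cos θ = -12/13, sin θ = 5/13: (10, 4) → (-140/13, 2/13)
T3 rotate counter-clockwise with cos θ = 12/13, sin θ = -5/13: (-140/13, 2/13) → (-1670/169, 724/169)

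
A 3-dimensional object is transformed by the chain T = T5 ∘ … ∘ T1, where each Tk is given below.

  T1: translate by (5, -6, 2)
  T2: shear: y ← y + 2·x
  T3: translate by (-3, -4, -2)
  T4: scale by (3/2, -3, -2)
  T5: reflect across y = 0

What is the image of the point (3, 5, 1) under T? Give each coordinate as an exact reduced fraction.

T1 translate by (5, -6, 2): (3, 5, 1) → (8, -1, 3)
T2 shear: y ← y + 2·x: (8, -1, 3) → (8, 15, 3)
T3 translate by (-3, -4, -2): (8, 15, 3) → (5, 11, 1)
T4 scale by (3/2, -3, -2): (5, 11, 1) → (15/2, -33, -2)
T5 reflect across y = 0: (15/2, -33, -2) → (15/2, 33, -2)

T(p) = (15/2, 33, -2)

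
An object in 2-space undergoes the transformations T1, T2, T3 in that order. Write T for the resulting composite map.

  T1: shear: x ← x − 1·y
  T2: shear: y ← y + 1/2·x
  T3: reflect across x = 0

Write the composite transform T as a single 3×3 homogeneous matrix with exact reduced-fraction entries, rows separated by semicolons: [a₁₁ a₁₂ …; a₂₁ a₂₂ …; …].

T = [-1 1 0; 1/2 1/2 0; 0 0 1]

T1 = [1 -1 0; 0 1 0; 0 0 1]
T2·T1 = [1 -1 0; 1/2 1/2 0; 0 0 1]
T3·…·T1 = [-1 1 0; 1/2 1/2 0; 0 0 1]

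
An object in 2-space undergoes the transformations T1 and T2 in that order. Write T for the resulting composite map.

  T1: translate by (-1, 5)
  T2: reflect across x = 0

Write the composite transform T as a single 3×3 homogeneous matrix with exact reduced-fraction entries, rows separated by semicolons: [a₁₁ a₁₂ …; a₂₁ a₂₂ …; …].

T1 = [1 0 -1; 0 1 5; 0 0 1]
T2·T1 = [-1 0 1; 0 1 5; 0 0 1]

T = [-1 0 1; 0 1 5; 0 0 1]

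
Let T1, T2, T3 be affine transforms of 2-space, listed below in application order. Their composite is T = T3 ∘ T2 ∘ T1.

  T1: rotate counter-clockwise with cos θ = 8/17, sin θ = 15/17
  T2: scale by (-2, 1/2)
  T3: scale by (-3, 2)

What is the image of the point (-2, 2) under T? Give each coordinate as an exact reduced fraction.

T(p) = (-276/17, -14/17)

T1 rotate counter-clockwise with cos θ = 8/17, sin θ = 15/17: (-2, 2) → (-46/17, -14/17)
T2 scale by (-2, 1/2): (-46/17, -14/17) → (92/17, -7/17)
T3 scale by (-3, 2): (92/17, -7/17) → (-276/17, -14/17)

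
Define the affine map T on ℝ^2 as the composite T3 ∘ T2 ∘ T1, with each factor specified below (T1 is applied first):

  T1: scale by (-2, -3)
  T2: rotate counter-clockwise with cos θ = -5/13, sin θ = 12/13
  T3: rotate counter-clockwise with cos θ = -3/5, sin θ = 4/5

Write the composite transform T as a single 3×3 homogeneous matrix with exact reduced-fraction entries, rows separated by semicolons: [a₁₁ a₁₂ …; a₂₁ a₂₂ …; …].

T1 = [-2 0 0; 0 -3 0; 0 0 1]
T2·T1 = [10/13 36/13 0; -24/13 15/13 0; 0 0 1]
T3·…·T1 = [66/65 -168/65 0; 112/65 99/65 0; 0 0 1]

T = [66/65 -168/65 0; 112/65 99/65 0; 0 0 1]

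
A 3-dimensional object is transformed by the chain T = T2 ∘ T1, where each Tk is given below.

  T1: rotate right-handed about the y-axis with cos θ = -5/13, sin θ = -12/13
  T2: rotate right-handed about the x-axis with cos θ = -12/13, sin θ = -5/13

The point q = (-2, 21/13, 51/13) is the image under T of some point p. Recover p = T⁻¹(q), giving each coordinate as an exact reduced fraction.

p = (-2, -3, 3)

T1 = [-5/13 0 -12/13 0; 0 1 0 0; 12/13 0 -5/13 0; 0 0 0 1]
T2·T1 = [-5/13 0 -12/13 0; 60/169 -12/13 -25/169 0; -144/169 -5/13 60/169 0; 0 0 0 1]
det M = 1; M⁻¹ = [-5/13 60/169 -144/169 0; 0 -12/13 -5/13 0; -12/13 -25/169 60/169 0; 0 0 0 1]
M⁻¹ · (-2, 21/13, 51/13)ᵀ = (-2, -3, 3)ᵀ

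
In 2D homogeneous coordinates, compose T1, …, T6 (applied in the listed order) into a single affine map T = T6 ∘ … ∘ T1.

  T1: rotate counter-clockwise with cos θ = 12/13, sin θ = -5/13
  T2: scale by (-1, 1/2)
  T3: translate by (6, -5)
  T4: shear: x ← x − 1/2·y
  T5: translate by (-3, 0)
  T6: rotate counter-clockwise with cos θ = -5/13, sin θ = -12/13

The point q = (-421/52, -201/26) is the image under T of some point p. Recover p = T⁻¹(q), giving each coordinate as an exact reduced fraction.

p = (-5, -1)

T1 = [12/13 5/13 0; -5/13 12/13 0; 0 0 1]
T2·T1 = [-12/13 -5/13 0; -5/26 6/13 0; 0 0 1]
T3·…·T1 = [-12/13 -5/13 6; -5/26 6/13 -5; 0 0 1]
T4·…·T1 = [-43/52 -8/13 17/2; -5/26 6/13 -5; 0 0 1]
T5·…·T1 = [-43/52 -8/13 11/2; -5/26 6/13 -5; 0 0 1]
T6·…·T1 = [95/676 112/169 -175/26; 283/338 66/169 -41/13; 0 0 1]
det M = -1/2; M⁻¹ = [-132/169 224/169 -14/13; 283/169 -95/338 135/13; 0 0 1]
M⁻¹ · (-421/52, -201/26)ᵀ = (-5, -1)ᵀ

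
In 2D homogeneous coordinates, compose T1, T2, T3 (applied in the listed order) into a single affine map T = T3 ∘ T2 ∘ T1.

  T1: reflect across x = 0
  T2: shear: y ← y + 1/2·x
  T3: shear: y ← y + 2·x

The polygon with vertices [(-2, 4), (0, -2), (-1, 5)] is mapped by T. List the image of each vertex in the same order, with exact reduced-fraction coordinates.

image vertices: (2, 9), (0, -2), (1, 15/2)

T1 reflect across x = 0: (-2, 4) → (2, 4); (0, -2) → (0, -2); (-1, 5) → (1, 5)
T2 shear: y ← y + 1/2·x: (2, 4) → (2, 5); (0, -2) → (0, -2); (1, 5) → (1, 11/2)
T3 shear: y ← y + 2·x: (2, 5) → (2, 9); (0, -2) → (0, -2); (1, 11/2) → (1, 15/2)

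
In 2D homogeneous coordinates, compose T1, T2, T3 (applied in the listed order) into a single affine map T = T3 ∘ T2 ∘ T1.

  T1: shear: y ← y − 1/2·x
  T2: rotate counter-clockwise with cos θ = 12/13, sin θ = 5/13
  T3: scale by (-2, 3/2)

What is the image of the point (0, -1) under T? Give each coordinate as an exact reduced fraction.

T(p) = (-10/13, -18/13)

T1 shear: y ← y − 1/2·x: (0, -1) → (0, -1)
T2 rotate counter-clockwise with cos θ = 12/13, sin θ = 5/13: (0, -1) → (5/13, -12/13)
T3 scale by (-2, 3/2): (5/13, -12/13) → (-10/13, -18/13)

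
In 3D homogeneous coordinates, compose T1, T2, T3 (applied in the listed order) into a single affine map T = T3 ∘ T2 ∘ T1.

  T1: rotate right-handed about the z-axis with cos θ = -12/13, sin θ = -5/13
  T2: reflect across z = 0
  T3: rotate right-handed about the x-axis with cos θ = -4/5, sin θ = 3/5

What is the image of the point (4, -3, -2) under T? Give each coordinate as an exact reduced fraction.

T1 rotate right-handed about the z-axis with cos θ = -12/13, sin θ = -5/13: (4, -3, -2) → (-63/13, 16/13, -2)
T2 reflect across z = 0: (-63/13, 16/13, -2) → (-63/13, 16/13, 2)
T3 rotate right-handed about the x-axis with cos θ = -4/5, sin θ = 3/5: (-63/13, 16/13, 2) → (-63/13, -142/65, -56/65)

T(p) = (-63/13, -142/65, -56/65)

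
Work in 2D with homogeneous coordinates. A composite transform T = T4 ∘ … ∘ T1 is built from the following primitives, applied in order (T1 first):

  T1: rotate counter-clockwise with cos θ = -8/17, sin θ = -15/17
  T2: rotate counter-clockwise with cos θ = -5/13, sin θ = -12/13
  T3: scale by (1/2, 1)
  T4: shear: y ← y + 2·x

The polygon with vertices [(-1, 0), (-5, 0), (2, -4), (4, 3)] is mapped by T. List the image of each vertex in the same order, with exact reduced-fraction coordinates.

T1 rotate counter-clockwise with cos θ = -8/17, sin θ = -15/17: (-1, 0) → (8/17, 15/17); (-5, 0) → (40/17, 75/17); (2, -4) → (-76/17, 2/17); (4, 3) → (13/17, -84/17)
T2 rotate counter-clockwise with cos θ = -5/13, sin θ = -12/13: (8/17, 15/17) → (140/221, -171/221); (40/17, 75/17) → (700/221, -855/221); (-76/17, 2/17) → (404/221, 902/221); (13/17, -84/17) → (-1073/221, 264/221)
T3 scale by (1/2, 1): (140/221, -171/221) → (70/221, -171/221); (700/221, -855/221) → (350/221, -855/221); (404/221, 902/221) → (202/221, 902/221); (-1073/221, 264/221) → (-1073/442, 264/221)
T4 shear: y ← y + 2·x: (70/221, -171/221) → (70/221, -31/221); (350/221, -855/221) → (350/221, -155/221); (202/221, 902/221) → (202/221, 1306/221); (-1073/442, 264/221) → (-1073/442, -809/221)

image vertices: (70/221, -31/221), (350/221, -155/221), (202/221, 1306/221), (-1073/442, -809/221)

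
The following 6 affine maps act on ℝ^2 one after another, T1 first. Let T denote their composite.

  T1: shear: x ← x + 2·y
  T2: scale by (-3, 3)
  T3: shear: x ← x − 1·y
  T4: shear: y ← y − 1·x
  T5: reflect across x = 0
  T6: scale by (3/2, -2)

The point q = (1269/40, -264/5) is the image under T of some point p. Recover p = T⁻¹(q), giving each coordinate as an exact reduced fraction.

T1 = [1 2 0; 0 1 0; 0 0 1]
T2·T1 = [-3 -6 0; 0 3 0; 0 0 1]
T3·…·T1 = [-3 -9 0; 0 3 0; 0 0 1]
T4·…·T1 = [-3 -9 0; 3 12 0; 0 0 1]
T5·…·T1 = [3 9 0; 3 12 0; 0 0 1]
T6·…·T1 = [9/2 27/2 0; -6 -24 0; 0 0 1]
det M = -27; M⁻¹ = [8/9 1/2 0; -2/9 -1/6 0; 0 0 1]
M⁻¹ · (1269/40, -264/5)ᵀ = (9/5, 7/4)ᵀ

p = (9/5, 7/4)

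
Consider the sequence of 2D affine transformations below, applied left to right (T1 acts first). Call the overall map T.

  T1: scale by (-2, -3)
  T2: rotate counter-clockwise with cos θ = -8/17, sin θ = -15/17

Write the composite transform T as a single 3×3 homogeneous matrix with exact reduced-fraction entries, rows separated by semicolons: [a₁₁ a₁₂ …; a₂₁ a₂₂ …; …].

T = [16/17 -45/17 0; 30/17 24/17 0; 0 0 1]

T1 = [-2 0 0; 0 -3 0; 0 0 1]
T2·T1 = [16/17 -45/17 0; 30/17 24/17 0; 0 0 1]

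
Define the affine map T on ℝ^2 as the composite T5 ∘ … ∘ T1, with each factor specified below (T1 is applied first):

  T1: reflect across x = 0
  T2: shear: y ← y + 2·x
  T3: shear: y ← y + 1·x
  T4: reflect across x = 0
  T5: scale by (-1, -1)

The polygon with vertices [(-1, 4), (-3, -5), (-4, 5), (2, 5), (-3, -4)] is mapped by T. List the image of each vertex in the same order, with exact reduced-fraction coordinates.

image vertices: (1, -7), (3, -4), (4, -17), (-2, 1), (3, -5)

T1 reflect across x = 0: (-1, 4) → (1, 4); (-3, -5) → (3, -5); (-4, 5) → (4, 5); (2, 5) → (-2, 5); (-3, -4) → (3, -4)
T2 shear: y ← y + 2·x: (1, 4) → (1, 6); (3, -5) → (3, 1); (4, 5) → (4, 13); (-2, 5) → (-2, 1); (3, -4) → (3, 2)
T3 shear: y ← y + 1·x: (1, 6) → (1, 7); (3, 1) → (3, 4); (4, 13) → (4, 17); (-2, 1) → (-2, -1); (3, 2) → (3, 5)
T4 reflect across x = 0: (1, 7) → (-1, 7); (3, 4) → (-3, 4); (4, 17) → (-4, 17); (-2, -1) → (2, -1); (3, 5) → (-3, 5)
T5 scale by (-1, -1): (-1, 7) → (1, -7); (-3, 4) → (3, -4); (-4, 17) → (4, -17); (2, -1) → (-2, 1); (-3, 5) → (3, -5)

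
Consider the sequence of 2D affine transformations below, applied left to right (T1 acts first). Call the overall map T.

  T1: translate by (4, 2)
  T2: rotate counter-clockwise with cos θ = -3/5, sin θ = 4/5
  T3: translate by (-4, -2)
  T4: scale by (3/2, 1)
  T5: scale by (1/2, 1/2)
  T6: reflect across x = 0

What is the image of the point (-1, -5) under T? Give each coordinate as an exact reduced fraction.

T1 translate by (4, 2): (-1, -5) → (3, -3)
T2 rotate counter-clockwise with cos θ = -3/5, sin θ = 4/5: (3, -3) → (3/5, 21/5)
T3 translate by (-4, -2): (3/5, 21/5) → (-17/5, 11/5)
T4 scale by (3/2, 1): (-17/5, 11/5) → (-51/10, 11/5)
T5 scale by (1/2, 1/2): (-51/10, 11/5) → (-51/20, 11/10)
T6 reflect across x = 0: (-51/20, 11/10) → (51/20, 11/10)

T(p) = (51/20, 11/10)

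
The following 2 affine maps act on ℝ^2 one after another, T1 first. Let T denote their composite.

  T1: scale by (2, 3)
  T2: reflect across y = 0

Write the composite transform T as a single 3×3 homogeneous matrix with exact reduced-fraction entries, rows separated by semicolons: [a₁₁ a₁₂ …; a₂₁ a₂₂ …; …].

T = [2 0 0; 0 -3 0; 0 0 1]

T1 = [2 0 0; 0 3 0; 0 0 1]
T2·T1 = [2 0 0; 0 -3 0; 0 0 1]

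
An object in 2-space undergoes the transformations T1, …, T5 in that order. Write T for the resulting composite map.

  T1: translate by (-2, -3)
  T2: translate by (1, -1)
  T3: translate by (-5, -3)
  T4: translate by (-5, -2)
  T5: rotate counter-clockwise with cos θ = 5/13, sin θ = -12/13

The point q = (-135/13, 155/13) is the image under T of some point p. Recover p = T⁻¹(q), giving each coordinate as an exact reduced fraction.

p = (-4, 4)

T1 = [1 0 -2; 0 1 -3; 0 0 1]
T2·T1 = [1 0 -1; 0 1 -4; 0 0 1]
T3·…·T1 = [1 0 -6; 0 1 -7; 0 0 1]
T4·…·T1 = [1 0 -11; 0 1 -9; 0 0 1]
T5·…·T1 = [5/13 12/13 -163/13; -12/13 5/13 87/13; 0 0 1]
det M = 1; M⁻¹ = [5/13 -12/13 11; 12/13 5/13 9; 0 0 1]
M⁻¹ · (-135/13, 155/13)ᵀ = (-4, 4)ᵀ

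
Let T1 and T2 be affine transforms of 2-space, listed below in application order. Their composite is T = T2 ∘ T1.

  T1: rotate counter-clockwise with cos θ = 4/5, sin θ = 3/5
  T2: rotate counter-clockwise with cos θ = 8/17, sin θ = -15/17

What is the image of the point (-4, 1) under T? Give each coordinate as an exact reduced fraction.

T1 rotate counter-clockwise with cos θ = 4/5, sin θ = 3/5: (-4, 1) → (-19/5, -8/5)
T2 rotate counter-clockwise with cos θ = 8/17, sin θ = -15/17: (-19/5, -8/5) → (-16/5, 13/5)

T(p) = (-16/5, 13/5)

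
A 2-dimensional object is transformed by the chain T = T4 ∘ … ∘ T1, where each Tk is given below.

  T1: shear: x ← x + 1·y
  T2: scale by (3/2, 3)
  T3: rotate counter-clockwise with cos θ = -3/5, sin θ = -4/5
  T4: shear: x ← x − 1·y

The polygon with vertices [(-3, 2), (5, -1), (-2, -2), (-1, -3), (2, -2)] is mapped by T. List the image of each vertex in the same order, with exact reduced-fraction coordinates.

image vertices: (81/10, -12/5), (-3, -3), (-48/5, 42/5), (-69/5, 51/5), (-42/5, 18/5)

T1 shear: x ← x + 1·y: (-3, 2) → (-1, 2); (5, -1) → (4, -1); (-2, -2) → (-4, -2); (-1, -3) → (-4, -3); (2, -2) → (0, -2)
T2 scale by (3/2, 3): (-1, 2) → (-3/2, 6); (4, -1) → (6, -3); (-4, -2) → (-6, -6); (-4, -3) → (-6, -9); (0, -2) → (0, -6)
T3 rotate counter-clockwise with cos θ = -3/5, sin θ = -4/5: (-3/2, 6) → (57/10, -12/5); (6, -3) → (-6, -3); (-6, -6) → (-6/5, 42/5); (-6, -9) → (-18/5, 51/5); (0, -6) → (-24/5, 18/5)
T4 shear: x ← x − 1·y: (57/10, -12/5) → (81/10, -12/5); (-6, -3) → (-3, -3); (-6/5, 42/5) → (-48/5, 42/5); (-18/5, 51/5) → (-69/5, 51/5); (-24/5, 18/5) → (-42/5, 18/5)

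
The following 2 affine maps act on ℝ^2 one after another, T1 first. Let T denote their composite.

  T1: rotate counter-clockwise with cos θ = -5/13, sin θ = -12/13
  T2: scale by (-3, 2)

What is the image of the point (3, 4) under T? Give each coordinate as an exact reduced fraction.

T(p) = (-99/13, -112/13)

T1 rotate counter-clockwise with cos θ = -5/13, sin θ = -12/13: (3, 4) → (33/13, -56/13)
T2 scale by (-3, 2): (33/13, -56/13) → (-99/13, -112/13)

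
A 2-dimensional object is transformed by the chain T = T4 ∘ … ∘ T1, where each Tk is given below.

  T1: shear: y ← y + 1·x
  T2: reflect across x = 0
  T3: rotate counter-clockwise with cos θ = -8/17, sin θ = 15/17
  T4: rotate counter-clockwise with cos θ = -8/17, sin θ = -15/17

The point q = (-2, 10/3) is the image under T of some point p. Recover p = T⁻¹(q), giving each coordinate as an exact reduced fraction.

p = (2, 4/3)

T1 = [1 0 0; 1 1 0; 0 0 1]
T2·T1 = [-1 0 0; 1 1 0; 0 0 1]
T3·…·T1 = [-7/17 -15/17 0; -23/17 -8/17 0; 0 0 1]
T4·…·T1 = [-1 0 0; 1 1 0; 0 0 1]
det M = -1; M⁻¹ = [-1 0 0; 1 1 0; 0 0 1]
M⁻¹ · (-2, 10/3)ᵀ = (2, 4/3)ᵀ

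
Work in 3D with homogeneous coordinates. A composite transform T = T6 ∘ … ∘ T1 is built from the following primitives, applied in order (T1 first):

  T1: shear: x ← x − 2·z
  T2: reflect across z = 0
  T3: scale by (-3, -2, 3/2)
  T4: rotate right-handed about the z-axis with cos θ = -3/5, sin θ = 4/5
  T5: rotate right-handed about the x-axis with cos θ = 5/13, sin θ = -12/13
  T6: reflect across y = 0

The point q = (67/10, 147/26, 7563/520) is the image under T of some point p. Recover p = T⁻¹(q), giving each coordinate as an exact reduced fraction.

p = (5, -2, -1/4)

T1 = [1 0 -2 0; 0 1 0 0; 0 0 1 0; 0 0 0 1]
T2·T1 = [1 0 -2 0; 0 1 0 0; 0 0 -1 0; 0 0 0 1]
T3·…·T1 = [-3 0 6 0; 0 -2 0 0; 0 0 -3/2 0; 0 0 0 1]
T4·…·T1 = [9/5 8/5 -18/5 0; -12/5 6/5 24/5 0; 0 0 -3/2 0; 0 0 0 1]
T5·…·T1 = [9/5 8/5 -18/5 0; -12/13 6/13 6/13 0; 144/65 -72/65 -651/130 0; 0 0 0 1]
T6·…·T1 = [9/5 8/5 -18/5 0; 12/13 -6/13 -6/13 0; 144/65 -72/65 -651/130 0; 0 0 0 1]
det M = 9; M⁻¹ = [1/5 4/3 -4/15 0; 2/5 -3/26 -18/65 0; 0 8/13 -10/39 0; 0 0 0 1]
M⁻¹ · (67/10, 147/26, 7563/520)ᵀ = (5, -2, -1/4)ᵀ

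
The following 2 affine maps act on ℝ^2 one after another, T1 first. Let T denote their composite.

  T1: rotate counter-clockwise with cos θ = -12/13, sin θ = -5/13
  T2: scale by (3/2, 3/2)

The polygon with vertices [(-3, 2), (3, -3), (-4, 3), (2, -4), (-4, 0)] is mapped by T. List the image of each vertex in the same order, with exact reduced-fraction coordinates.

image vertices: (69/13, -27/26), (-153/26, 63/26), (189/26, -24/13), (-66/13, 57/13), (72/13, 30/13)

T1 rotate counter-clockwise with cos θ = -12/13, sin θ = -5/13: (-3, 2) → (46/13, -9/13); (3, -3) → (-51/13, 21/13); (-4, 3) → (63/13, -16/13); (2, -4) → (-44/13, 38/13); (-4, 0) → (48/13, 20/13)
T2 scale by (3/2, 3/2): (46/13, -9/13) → (69/13, -27/26); (-51/13, 21/13) → (-153/26, 63/26); (63/13, -16/13) → (189/26, -24/13); (-44/13, 38/13) → (-66/13, 57/13); (48/13, 20/13) → (72/13, 30/13)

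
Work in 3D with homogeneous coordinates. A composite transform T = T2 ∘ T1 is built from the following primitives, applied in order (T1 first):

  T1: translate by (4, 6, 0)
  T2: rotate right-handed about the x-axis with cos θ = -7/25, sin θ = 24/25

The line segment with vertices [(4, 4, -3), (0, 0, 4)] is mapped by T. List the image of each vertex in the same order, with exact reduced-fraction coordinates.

T1 translate by (4, 6, 0): (4, 4, -3) → (8, 10, -3); (0, 0, 4) → (4, 6, 4)
T2 rotate right-handed about the x-axis with cos θ = -7/25, sin θ = 24/25: (8, 10, -3) → (8, 2/25, 261/25); (4, 6, 4) → (4, -138/25, 116/25)

image vertices: (8, 2/25, 261/25), (4, -138/25, 116/25)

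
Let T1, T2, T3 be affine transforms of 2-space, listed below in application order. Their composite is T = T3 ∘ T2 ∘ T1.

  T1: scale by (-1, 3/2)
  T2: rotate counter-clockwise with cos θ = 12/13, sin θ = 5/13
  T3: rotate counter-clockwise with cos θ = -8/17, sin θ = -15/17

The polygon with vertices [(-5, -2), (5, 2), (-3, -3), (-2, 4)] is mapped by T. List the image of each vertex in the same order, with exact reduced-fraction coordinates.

image vertices: (-45/13, -61/13), (45/13, 61/13), (-81/17, -87/34), (1278/221, -566/221)

T1 scale by (-1, 3/2): (-5, -2) → (5, -3); (5, 2) → (-5, 3); (-3, -3) → (3, -9/2); (-2, 4) → (2, 6)
T2 rotate counter-clockwise with cos θ = 12/13, sin θ = 5/13: (5, -3) → (75/13, -11/13); (-5, 3) → (-75/13, 11/13); (3, -9/2) → (9/2, -3); (2, 6) → (-6/13, 82/13)
T3 rotate counter-clockwise with cos θ = -8/17, sin θ = -15/17: (75/13, -11/13) → (-45/13, -61/13); (-75/13, 11/13) → (45/13, 61/13); (9/2, -3) → (-81/17, -87/34); (-6/13, 82/13) → (1278/221, -566/221)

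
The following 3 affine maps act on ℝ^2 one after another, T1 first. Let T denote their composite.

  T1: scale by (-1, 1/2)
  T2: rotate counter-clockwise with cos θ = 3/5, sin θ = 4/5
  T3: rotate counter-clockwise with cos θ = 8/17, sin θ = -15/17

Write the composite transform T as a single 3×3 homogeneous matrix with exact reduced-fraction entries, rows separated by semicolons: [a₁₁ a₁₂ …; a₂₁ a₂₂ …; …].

T1 = [-1 0 0; 0 1/2 0; 0 0 1]
T2·T1 = [-3/5 -2/5 0; -4/5 3/10 0; 0 0 1]
T3·…·T1 = [-84/85 13/170 0; 13/85 42/85 0; 0 0 1]

T = [-84/85 13/170 0; 13/85 42/85 0; 0 0 1]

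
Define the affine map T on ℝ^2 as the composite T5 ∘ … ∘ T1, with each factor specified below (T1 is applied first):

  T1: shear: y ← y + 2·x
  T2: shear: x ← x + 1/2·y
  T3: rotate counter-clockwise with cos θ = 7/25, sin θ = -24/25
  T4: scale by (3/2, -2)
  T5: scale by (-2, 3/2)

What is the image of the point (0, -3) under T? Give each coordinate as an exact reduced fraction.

T(p) = (99/10, -9/5)

T1 shear: y ← y + 2·x: (0, -3) → (0, -3)
T2 shear: x ← x + 1/2·y: (0, -3) → (-3/2, -3)
T3 rotate counter-clockwise with cos θ = 7/25, sin θ = -24/25: (-3/2, -3) → (-33/10, 3/5)
T4 scale by (3/2, -2): (-33/10, 3/5) → (-99/20, -6/5)
T5 scale by (-2, 3/2): (-99/20, -6/5) → (99/10, -9/5)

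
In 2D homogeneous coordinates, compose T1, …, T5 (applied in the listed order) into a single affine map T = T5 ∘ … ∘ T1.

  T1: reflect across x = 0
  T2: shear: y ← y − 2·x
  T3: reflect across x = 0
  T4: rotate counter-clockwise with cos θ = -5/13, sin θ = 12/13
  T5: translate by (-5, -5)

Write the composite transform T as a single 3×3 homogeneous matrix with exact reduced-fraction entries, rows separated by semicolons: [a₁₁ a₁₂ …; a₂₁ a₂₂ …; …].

T = [-29/13 -12/13 -5; 2/13 -5/13 -5; 0 0 1]

T1 = [-1 0 0; 0 1 0; 0 0 1]
T2·T1 = [-1 0 0; 2 1 0; 0 0 1]
T3·…·T1 = [1 0 0; 2 1 0; 0 0 1]
T4·…·T1 = [-29/13 -12/13 0; 2/13 -5/13 0; 0 0 1]
T5·…·T1 = [-29/13 -12/13 -5; 2/13 -5/13 -5; 0 0 1]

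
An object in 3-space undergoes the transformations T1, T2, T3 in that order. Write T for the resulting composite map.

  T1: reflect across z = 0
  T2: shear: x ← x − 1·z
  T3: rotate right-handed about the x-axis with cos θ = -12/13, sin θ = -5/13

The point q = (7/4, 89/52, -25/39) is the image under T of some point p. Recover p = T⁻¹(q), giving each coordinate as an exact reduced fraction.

T1 = [1 0 0 0; 0 1 0 0; 0 0 -1 0; 0 0 0 1]
T2·T1 = [1 0 1 0; 0 1 0 0; 0 0 -1 0; 0 0 0 1]
T3·…·T1 = [1 0 1 0; 0 -12/13 -5/13 0; 0 -5/13 12/13 0; 0 0 0 1]
det M = -1; M⁻¹ = [1 5/13 -12/13 0; 0 -12/13 -5/13 0; 0 -5/13 12/13 0; 0 0 0 1]
M⁻¹ · (7/4, 89/52, -25/39)ᵀ = (3, -4/3, -5/4)ᵀ

p = (3, -4/3, -5/4)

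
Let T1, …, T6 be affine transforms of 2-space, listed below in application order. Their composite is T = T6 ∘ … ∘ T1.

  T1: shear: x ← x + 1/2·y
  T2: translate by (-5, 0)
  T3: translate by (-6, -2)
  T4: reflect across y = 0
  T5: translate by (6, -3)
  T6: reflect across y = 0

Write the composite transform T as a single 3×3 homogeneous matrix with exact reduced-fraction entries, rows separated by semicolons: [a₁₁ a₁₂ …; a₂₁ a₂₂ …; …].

T1 = [1 1/2 0; 0 1 0; 0 0 1]
T2·T1 = [1 1/2 -5; 0 1 0; 0 0 1]
T3·…·T1 = [1 1/2 -11; 0 1 -2; 0 0 1]
T4·…·T1 = [1 1/2 -11; 0 -1 2; 0 0 1]
T5·…·T1 = [1 1/2 -5; 0 -1 -1; 0 0 1]
T6·…·T1 = [1 1/2 -5; 0 1 1; 0 0 1]

T = [1 1/2 -5; 0 1 1; 0 0 1]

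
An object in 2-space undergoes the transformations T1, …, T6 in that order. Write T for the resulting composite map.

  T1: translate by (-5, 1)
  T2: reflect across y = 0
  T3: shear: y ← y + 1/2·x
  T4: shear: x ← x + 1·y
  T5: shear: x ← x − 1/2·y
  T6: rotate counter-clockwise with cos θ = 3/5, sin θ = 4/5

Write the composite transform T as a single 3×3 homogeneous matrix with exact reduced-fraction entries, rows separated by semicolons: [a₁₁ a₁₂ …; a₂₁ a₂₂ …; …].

T = [7/20 1/2 -5/4; 13/10 -1 -15/2; 0 0 1]

T1 = [1 0 -5; 0 1 1; 0 0 1]
T2·T1 = [1 0 -5; 0 -1 -1; 0 0 1]
T3·…·T1 = [1 0 -5; 1/2 -1 -7/2; 0 0 1]
T4·…·T1 = [3/2 -1 -17/2; 1/2 -1 -7/2; 0 0 1]
T5·…·T1 = [5/4 -1/2 -27/4; 1/2 -1 -7/2; 0 0 1]
T6·…·T1 = [7/20 1/2 -5/4; 13/10 -1 -15/2; 0 0 1]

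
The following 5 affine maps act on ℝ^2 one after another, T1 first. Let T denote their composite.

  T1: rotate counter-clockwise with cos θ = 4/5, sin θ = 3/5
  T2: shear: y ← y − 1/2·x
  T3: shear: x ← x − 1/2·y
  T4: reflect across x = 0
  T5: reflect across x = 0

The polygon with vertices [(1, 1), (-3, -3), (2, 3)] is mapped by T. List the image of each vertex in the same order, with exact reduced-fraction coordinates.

T1 rotate counter-clockwise with cos θ = 4/5, sin θ = 3/5: (1, 1) → (1/5, 7/5); (-3, -3) → (-3/5, -21/5); (2, 3) → (-1/5, 18/5)
T2 shear: y ← y − 1/2·x: (1/5, 7/5) → (1/5, 13/10); (-3/5, -21/5) → (-3/5, -39/10); (-1/5, 18/5) → (-1/5, 37/10)
T3 shear: x ← x − 1/2·y: (1/5, 13/10) → (-9/20, 13/10); (-3/5, -39/10) → (27/20, -39/10); (-1/5, 37/10) → (-41/20, 37/10)
T4 reflect across x = 0: (-9/20, 13/10) → (9/20, 13/10); (27/20, -39/10) → (-27/20, -39/10); (-41/20, 37/10) → (41/20, 37/10)
T5 reflect across x = 0: (9/20, 13/10) → (-9/20, 13/10); (-27/20, -39/10) → (27/20, -39/10); (41/20, 37/10) → (-41/20, 37/10)

image vertices: (-9/20, 13/10), (27/20, -39/10), (-41/20, 37/10)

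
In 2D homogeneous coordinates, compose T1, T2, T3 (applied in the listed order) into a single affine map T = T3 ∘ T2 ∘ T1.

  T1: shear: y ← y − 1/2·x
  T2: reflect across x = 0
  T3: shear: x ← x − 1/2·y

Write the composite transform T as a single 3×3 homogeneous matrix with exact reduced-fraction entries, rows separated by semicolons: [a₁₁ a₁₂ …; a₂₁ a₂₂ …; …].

T = [-3/4 -1/2 0; -1/2 1 0; 0 0 1]

T1 = [1 0 0; -1/2 1 0; 0 0 1]
T2·T1 = [-1 0 0; -1/2 1 0; 0 0 1]
T3·…·T1 = [-3/4 -1/2 0; -1/2 1 0; 0 0 1]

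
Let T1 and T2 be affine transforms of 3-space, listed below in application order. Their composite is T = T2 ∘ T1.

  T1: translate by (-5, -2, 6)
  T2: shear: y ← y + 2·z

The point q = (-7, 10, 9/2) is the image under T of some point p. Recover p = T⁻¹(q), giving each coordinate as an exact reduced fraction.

T1 = [1 0 0 -5; 0 1 0 -2; 0 0 1 6; 0 0 0 1]
T2·T1 = [1 0 0 -5; 0 1 2 10; 0 0 1 6; 0 0 0 1]
det M = 1; M⁻¹ = [1 0 0 5; 0 1 -2 2; 0 0 1 -6; 0 0 0 1]
M⁻¹ · (-7, 10, 9/2)ᵀ = (-2, 3, -3/2)ᵀ

p = (-2, 3, -3/2)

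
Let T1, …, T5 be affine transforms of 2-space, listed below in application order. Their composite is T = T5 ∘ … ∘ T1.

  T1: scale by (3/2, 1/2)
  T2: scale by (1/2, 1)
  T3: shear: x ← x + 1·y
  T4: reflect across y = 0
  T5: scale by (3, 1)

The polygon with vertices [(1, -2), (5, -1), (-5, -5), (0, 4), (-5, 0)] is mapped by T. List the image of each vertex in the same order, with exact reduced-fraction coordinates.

T1 scale by (3/2, 1/2): (1, -2) → (3/2, -1); (5, -1) → (15/2, -1/2); (-5, -5) → (-15/2, -5/2); (0, 4) → (0, 2); (-5, 0) → (-15/2, 0)
T2 scale by (1/2, 1): (3/2, -1) → (3/4, -1); (15/2, -1/2) → (15/4, -1/2); (-15/2, -5/2) → (-15/4, -5/2); (0, 2) → (0, 2); (-15/2, 0) → (-15/4, 0)
T3 shear: x ← x + 1·y: (3/4, -1) → (-1/4, -1); (15/4, -1/2) → (13/4, -1/2); (-15/4, -5/2) → (-25/4, -5/2); (0, 2) → (2, 2); (-15/4, 0) → (-15/4, 0)
T4 reflect across y = 0: (-1/4, -1) → (-1/4, 1); (13/4, -1/2) → (13/4, 1/2); (-25/4, -5/2) → (-25/4, 5/2); (2, 2) → (2, -2); (-15/4, 0) → (-15/4, 0)
T5 scale by (3, 1): (-1/4, 1) → (-3/4, 1); (13/4, 1/2) → (39/4, 1/2); (-25/4, 5/2) → (-75/4, 5/2); (2, -2) → (6, -2); (-15/4, 0) → (-45/4, 0)

image vertices: (-3/4, 1), (39/4, 1/2), (-75/4, 5/2), (6, -2), (-45/4, 0)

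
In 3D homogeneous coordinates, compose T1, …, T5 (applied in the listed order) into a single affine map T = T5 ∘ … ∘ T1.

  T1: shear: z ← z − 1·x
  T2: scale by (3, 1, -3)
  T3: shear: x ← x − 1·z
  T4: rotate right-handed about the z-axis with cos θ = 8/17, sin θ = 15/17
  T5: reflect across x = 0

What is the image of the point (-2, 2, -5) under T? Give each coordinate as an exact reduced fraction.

T1 shear: z ← z − 1·x: (-2, 2, -5) → (-2, 2, -3)
T2 scale by (3, 1, -3): (-2, 2, -3) → (-6, 2, 9)
T3 shear: x ← x − 1·z: (-6, 2, 9) → (-15, 2, 9)
T4 rotate right-handed about the z-axis with cos θ = 8/17, sin θ = 15/17: (-15, 2, 9) → (-150/17, -209/17, 9)
T5 reflect across x = 0: (-150/17, -209/17, 9) → (150/17, -209/17, 9)

T(p) = (150/17, -209/17, 9)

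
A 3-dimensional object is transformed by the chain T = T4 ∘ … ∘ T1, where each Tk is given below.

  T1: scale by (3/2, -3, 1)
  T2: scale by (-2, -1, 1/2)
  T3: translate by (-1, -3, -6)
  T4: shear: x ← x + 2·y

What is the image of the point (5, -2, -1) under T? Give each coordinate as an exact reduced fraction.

T1 scale by (3/2, -3, 1): (5, -2, -1) → (15/2, 6, -1)
T2 scale by (-2, -1, 1/2): (15/2, 6, -1) → (-15, -6, -1/2)
T3 translate by (-1, -3, -6): (-15, -6, -1/2) → (-16, -9, -13/2)
T4 shear: x ← x + 2·y: (-16, -9, -13/2) → (-34, -9, -13/2)

T(p) = (-34, -9, -13/2)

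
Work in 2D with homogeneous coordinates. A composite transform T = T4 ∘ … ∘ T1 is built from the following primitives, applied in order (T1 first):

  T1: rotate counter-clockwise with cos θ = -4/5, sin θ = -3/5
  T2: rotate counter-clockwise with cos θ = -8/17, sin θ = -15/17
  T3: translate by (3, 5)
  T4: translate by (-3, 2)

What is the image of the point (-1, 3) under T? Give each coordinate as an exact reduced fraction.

T(p) = (-239/85, 472/85)

T1 rotate counter-clockwise with cos θ = -4/5, sin θ = -3/5: (-1, 3) → (13/5, -9/5)
T2 rotate counter-clockwise with cos θ = -8/17, sin θ = -15/17: (13/5, -9/5) → (-239/85, -123/85)
T3 translate by (3, 5): (-239/85, -123/85) → (16/85, 302/85)
T4 translate by (-3, 2): (16/85, 302/85) → (-239/85, 472/85)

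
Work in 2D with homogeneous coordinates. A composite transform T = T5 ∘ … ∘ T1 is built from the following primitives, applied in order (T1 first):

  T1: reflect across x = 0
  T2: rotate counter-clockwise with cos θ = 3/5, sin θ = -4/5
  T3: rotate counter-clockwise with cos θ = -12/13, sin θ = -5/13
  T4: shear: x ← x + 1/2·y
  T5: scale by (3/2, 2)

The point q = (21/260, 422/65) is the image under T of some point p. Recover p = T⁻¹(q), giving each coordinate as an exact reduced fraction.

p = (-3, -2)

T1 = [-1 0 0; 0 1 0; 0 0 1]
T2·T1 = [-3/5 4/5 0; 4/5 3/5 0; 0 0 1]
T3·…·T1 = [56/65 -33/65 0; -33/65 -56/65 0; 0 0 1]
T4·…·T1 = [79/130 -61/65 0; -33/65 -56/65 0; 0 0 1]
T5·…·T1 = [237/260 -183/130 0; -66/65 -112/65 0; 0 0 1]
det M = -3; M⁻¹ = [112/195 -61/130 0; -22/65 -79/260 0; 0 0 1]
M⁻¹ · (21/260, 422/65)ᵀ = (-3, -2)ᵀ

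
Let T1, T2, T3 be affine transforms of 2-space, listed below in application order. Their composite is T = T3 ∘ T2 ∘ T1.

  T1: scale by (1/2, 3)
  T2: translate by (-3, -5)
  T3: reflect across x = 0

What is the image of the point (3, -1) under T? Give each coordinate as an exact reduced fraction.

T1 scale by (1/2, 3): (3, -1) → (3/2, -3)
T2 translate by (-3, -5): (3/2, -3) → (-3/2, -8)
T3 reflect across x = 0: (-3/2, -8) → (3/2, -8)

T(p) = (3/2, -8)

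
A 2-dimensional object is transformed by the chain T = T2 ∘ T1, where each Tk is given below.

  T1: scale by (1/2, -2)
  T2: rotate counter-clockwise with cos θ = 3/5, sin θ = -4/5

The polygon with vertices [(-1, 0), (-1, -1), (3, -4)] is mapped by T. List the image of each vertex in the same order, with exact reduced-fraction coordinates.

T1 scale by (1/2, -2): (-1, 0) → (-1/2, 0); (-1, -1) → (-1/2, 2); (3, -4) → (3/2, 8)
T2 rotate counter-clockwise with cos θ = 3/5, sin θ = -4/5: (-1/2, 0) → (-3/10, 2/5); (-1/2, 2) → (13/10, 8/5); (3/2, 8) → (73/10, 18/5)

image vertices: (-3/10, 2/5), (13/10, 8/5), (73/10, 18/5)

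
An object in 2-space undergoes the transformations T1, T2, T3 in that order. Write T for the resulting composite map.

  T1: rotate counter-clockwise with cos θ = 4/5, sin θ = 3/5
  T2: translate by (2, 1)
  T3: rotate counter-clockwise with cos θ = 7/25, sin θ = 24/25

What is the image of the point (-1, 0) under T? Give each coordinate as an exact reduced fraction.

T1 rotate counter-clockwise with cos θ = 4/5, sin θ = 3/5: (-1, 0) → (-4/5, -3/5)
T2 translate by (2, 1): (-4/5, -3/5) → (6/5, 2/5)
T3 rotate counter-clockwise with cos θ = 7/25, sin θ = 24/25: (6/5, 2/5) → (-6/125, 158/125)

T(p) = (-6/125, 158/125)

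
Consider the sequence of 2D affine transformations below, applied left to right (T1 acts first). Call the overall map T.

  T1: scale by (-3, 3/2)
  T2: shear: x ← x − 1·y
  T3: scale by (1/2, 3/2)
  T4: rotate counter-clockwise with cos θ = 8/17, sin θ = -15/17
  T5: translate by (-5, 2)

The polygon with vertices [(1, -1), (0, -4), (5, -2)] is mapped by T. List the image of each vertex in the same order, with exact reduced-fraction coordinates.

image vertices: (-499/68, 109/68), (-196/17, -83/17), (-401/34, 88/17)

T1 scale by (-3, 3/2): (1, -1) → (-3, -3/2); (0, -4) → (0, -6); (5, -2) → (-15, -3)
T2 shear: x ← x − 1·y: (-3, -3/2) → (-3/2, -3/2); (0, -6) → (6, -6); (-15, -3) → (-12, -3)
T3 scale by (1/2, 3/2): (-3/2, -3/2) → (-3/4, -9/4); (6, -6) → (3, -9); (-12, -3) → (-6, -9/2)
T4 rotate counter-clockwise with cos θ = 8/17, sin θ = -15/17: (-3/4, -9/4) → (-159/68, -27/68); (3, -9) → (-111/17, -117/17); (-6, -9/2) → (-231/34, 54/17)
T5 translate by (-5, 2): (-159/68, -27/68) → (-499/68, 109/68); (-111/17, -117/17) → (-196/17, -83/17); (-231/34, 54/17) → (-401/34, 88/17)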